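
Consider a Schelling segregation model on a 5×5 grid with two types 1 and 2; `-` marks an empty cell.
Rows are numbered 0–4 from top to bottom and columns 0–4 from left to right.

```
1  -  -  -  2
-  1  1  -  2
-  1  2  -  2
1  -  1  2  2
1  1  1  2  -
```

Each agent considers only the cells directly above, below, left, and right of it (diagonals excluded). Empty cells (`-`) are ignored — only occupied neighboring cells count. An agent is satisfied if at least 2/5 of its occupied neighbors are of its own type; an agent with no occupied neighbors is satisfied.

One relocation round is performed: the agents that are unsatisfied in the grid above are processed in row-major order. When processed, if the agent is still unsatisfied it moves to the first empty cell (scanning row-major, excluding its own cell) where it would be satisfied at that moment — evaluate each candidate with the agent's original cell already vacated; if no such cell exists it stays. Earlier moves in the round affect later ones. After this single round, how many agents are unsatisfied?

0

Initially unsatisfied (in order): (2,2), (3,2).
  (2,2) → (0,3).
  (3,2): now satisfied by earlier moves; stays.
Resulting grid:
1 - - 2 2
- 1 1 - 2
- 1 - - 2
1 - 1 2 2
1 1 1 2 -
All satisfied now.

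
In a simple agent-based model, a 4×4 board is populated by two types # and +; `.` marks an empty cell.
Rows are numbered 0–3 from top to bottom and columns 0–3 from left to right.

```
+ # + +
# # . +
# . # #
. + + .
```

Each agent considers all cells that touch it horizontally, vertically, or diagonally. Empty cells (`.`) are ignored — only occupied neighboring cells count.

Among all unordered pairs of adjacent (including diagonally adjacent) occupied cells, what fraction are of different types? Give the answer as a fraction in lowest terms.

Scan each occupied cell's neighbors to the right and below (and the two forward diagonals) so each pair is counted once.
Row 0: +(0,0)–#(0,1)≠ +(0,0)–#(1,0)≠ +(0,0)–#(1,1)≠ #(0,1)–+(0,2)≠ #(0,1)–#(1,1)= #(0,1)–#(1,0)= +(0,2)–+(0,3)= +(0,2)–+(1,3)= +(0,2)–#(1,1)≠ +(0,3)–+(1,3)=  → 5/10 unlike.
Row 1: #(1,0)–#(1,1)= #(1,0)–#(2,0)= #(1,1)–#(2,2)= #(1,1)–#(2,0)= +(1,3)–#(2,3)≠ +(1,3)–#(2,2)≠  → 2/6 unlike.
Row 2: #(2,0)–+(3,1)≠ #(2,2)–#(2,3)= #(2,2)–+(3,2)≠ #(2,2)–+(3,1)≠ #(2,3)–+(3,2)≠  → 4/5 unlike.
Row 3: +(3,1)–+(3,2)=  → 0/1 unlike.
Total adjacent occupied pairs: 22; unlike-type pairs: 11.
11/22 reduces to 1/2.

1/2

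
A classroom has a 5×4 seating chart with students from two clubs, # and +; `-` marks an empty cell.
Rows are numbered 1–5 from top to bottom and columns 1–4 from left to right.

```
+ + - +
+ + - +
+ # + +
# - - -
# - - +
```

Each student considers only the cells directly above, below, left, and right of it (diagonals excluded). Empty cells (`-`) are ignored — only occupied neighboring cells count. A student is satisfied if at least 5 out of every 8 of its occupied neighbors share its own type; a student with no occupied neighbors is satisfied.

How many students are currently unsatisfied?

Row 1: (1,1)+ 2/2 ✓ · (1,2)+ 2/2 ✓ · (1,4)+ 1/1 ✓
Row 2: (2,1)+ 3/3 ✓ · (2,2)+ 2/3 ✓ · (2,4)+ 2/2 ✓
Row 3: (3,1)+ 1/3 ✗ · (3,2)# 0/3 ✗ · (3,3)+ 1/2 ✗ · (3,4)+ 2/2 ✓
Row 4: (4,1)# 1/2 ✗
Row 5: (5,1)# 1/1 ✓ · (5,4)+ 0/0 ✓
Unsatisfied: (3,1), (3,2), (3,3), (4,1) — 4 in total.

4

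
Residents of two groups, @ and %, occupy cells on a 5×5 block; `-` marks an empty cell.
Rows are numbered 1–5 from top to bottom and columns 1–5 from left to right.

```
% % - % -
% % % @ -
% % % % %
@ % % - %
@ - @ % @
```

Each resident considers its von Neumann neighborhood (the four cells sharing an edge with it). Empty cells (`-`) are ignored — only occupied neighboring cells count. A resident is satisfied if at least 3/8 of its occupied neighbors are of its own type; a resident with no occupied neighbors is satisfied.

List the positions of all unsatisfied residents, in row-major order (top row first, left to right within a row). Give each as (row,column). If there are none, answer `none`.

(1,1)% 2/2 ✓
(1,2)% 2/2 ✓
(1,4)% 0/1 ✗
(2,1)% 3/3 ✓
(2,2)% 4/4 ✓
(2,3)% 2/3 ✓
(2,4)@ 0/3 ✗
(3,1)% 2/3 ✓
(3,2)% 4/4 ✓
(3,3)% 4/4 ✓
(3,4)% 2/3 ✓
(3,5)% 2/2 ✓
(4,1)@ 1/3 ✗
(4,2)% 2/3 ✓
(4,3)% 2/3 ✓
(4,5)% 1/2 ✓
(5,1)@ 1/1 ✓
(5,3)@ 0/2 ✗
(5,4)% 0/2 ✗
(5,5)@ 0/2 ✗

(1,4), (2,4), (4,1), (5,3), (5,4), (5,5)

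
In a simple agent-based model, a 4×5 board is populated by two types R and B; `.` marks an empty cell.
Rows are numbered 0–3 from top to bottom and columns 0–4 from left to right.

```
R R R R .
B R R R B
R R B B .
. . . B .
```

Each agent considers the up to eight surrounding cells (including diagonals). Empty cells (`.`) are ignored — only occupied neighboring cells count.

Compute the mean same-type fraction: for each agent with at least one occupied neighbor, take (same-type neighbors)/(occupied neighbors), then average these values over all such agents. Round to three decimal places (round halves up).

0.625

Row 0: (0,0)R 2/3 · (0,1)R 4/5 · (0,2)R 5/5 · (0,3)R 3/4
Row 1: (1,0)B 0/5 · (1,1)R 6/8 · (1,2)R 6/8 · (1,3)R 3/6 · (1,4)B 1/3
Row 2: (2,0)R 2/3 · (2,1)R 3/5 · (2,2)B 2/6 · (2,3)B 3/5
Row 3: (3,3)B 2/2
Sum over 14 agents: 2/3 + 4/5 + 5/5 + 3/4 + 0/5 + 6/8 + 6/8 + 3/6 + 1/3 + 2/3 + 3/5 + 2/6 + 3/5 + 2/2 = 35/4; mean = 35/4 ÷ 14 = 5/8 = 0.625 → 0.625.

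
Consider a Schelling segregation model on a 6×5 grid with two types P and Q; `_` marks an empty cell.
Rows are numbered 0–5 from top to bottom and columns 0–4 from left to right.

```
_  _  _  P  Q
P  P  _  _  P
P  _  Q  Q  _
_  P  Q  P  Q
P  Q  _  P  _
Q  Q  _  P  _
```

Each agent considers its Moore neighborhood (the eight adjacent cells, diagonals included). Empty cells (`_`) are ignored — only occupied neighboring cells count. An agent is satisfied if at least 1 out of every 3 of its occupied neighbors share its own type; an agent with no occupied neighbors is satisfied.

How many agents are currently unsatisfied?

(0,3)P 1/2 ✓
(0,4)Q 0/2 ✗
(1,0)P 2/2 ✓
(1,1)P 2/3 ✓
(1,4)P 1/3 ✓
(2,0)P 3/3 ✓
(2,2)Q 2/5 ✓
(2,3)Q 3/5 ✓
(3,1)P 2/5 ✓
(3,2)Q 3/6 ✓
(3,3)P 1/5 ✗
(3,4)Q 1/3 ✓
(4,0)P 1/4 ✗
(4,1)Q 3/5 ✓
(4,3)P 2/4 ✓
(5,0)Q 2/3 ✓
(5,1)Q 2/3 ✓
(5,3)P 1/1 ✓
Unsatisfied: (0,4), (3,3), (4,0) — 3 in total.

3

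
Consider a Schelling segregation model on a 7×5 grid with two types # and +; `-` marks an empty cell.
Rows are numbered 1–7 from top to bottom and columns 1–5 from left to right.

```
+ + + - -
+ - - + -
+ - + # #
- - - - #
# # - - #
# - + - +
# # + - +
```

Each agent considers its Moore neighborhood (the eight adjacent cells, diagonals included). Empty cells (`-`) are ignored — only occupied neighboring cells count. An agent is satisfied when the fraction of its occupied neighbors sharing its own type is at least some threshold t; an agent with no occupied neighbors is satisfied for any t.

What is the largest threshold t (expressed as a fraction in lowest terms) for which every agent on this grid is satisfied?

1/3

Row 1: (1,1)+ 2/2 · (1,2)+ 3/3 · (1,3)+ 2/2
Row 2: (2,1)+ 3/3 · (2,4)+ 2/4
Row 3: (3,1)+ 1/1 · (3,3)+ 1/2 · (3,4)# 2/4 · (3,5)# 2/3
Row 4: (4,5)# 3/3
Row 5: (5,1)# 2/2 · (5,2)# 2/3 · (5,5)# 1/2
Row 6: (6,1)# 4/4 · (6,3)+ 1/3 · (6,5)+ 1/2
Row 7: (7,1)# 2/2 · (7,2)# 2/4 · (7,3)+ 1/2 · (7,5)+ 1/1
The smallest same-type fraction is 1/3 at (6,3), which reduces to 1/3. Any threshold above that leaves this agent unsatisfied.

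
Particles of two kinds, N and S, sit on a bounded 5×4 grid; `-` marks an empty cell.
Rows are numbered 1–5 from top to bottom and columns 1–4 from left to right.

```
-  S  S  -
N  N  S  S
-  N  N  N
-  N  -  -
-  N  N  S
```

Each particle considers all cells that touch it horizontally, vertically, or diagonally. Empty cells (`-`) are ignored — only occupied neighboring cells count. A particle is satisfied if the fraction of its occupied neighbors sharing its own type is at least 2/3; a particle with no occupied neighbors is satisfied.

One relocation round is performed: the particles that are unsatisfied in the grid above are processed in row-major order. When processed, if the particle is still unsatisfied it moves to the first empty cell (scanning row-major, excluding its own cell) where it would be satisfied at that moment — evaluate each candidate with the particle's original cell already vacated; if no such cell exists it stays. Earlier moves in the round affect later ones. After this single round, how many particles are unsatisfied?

Initially unsatisfied (in order): (1,2), (2,2), (2,3), (2,4), (3,4), (5,4).
  (1,2) → (1,4).
  (2,2) → (1,1).
  (2,3): no empty cell satisfies it; stays.
  (2,4): no empty cell satisfies it; stays.
  (3,4) → (2,2).
  (5,4) → (3,4).
Resulting grid:
N - S S
N N S S
- N N S
- N - -
- N N -
Unsatisfied now: (2,3), (3,3).

2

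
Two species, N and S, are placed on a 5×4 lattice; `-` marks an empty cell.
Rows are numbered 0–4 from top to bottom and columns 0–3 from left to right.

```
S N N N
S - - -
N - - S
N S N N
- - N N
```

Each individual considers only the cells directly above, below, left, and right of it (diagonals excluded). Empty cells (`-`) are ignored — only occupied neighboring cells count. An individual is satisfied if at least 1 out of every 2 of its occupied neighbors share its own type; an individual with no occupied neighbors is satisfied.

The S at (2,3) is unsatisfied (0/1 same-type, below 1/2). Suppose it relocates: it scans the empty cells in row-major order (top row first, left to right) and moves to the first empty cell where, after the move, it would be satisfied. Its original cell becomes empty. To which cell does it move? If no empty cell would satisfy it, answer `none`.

Vacating (2,3). Empty cells in order:
  (1,1): 1/2 same-type → satisfied — stop here.

(1,1)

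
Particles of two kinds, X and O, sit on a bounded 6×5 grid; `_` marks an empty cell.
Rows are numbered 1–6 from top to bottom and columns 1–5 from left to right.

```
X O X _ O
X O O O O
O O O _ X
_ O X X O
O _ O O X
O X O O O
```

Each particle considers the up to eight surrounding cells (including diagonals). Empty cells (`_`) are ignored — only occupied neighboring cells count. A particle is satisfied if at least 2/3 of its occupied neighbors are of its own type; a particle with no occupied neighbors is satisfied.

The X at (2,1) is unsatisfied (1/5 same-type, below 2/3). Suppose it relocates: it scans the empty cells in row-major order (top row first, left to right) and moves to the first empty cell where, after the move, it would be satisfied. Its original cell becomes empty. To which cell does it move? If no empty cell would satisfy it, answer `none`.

Vacating (2,1). Empty cells in order:
  (1,4): 1/5 same-type → still unsatisfied.
  (3,4): 3/8 same-type → still unsatisfied.
  (4,1): 0/4 same-type → still unsatisfied.
  (5,2): 2/7 same-type → still unsatisfied.

none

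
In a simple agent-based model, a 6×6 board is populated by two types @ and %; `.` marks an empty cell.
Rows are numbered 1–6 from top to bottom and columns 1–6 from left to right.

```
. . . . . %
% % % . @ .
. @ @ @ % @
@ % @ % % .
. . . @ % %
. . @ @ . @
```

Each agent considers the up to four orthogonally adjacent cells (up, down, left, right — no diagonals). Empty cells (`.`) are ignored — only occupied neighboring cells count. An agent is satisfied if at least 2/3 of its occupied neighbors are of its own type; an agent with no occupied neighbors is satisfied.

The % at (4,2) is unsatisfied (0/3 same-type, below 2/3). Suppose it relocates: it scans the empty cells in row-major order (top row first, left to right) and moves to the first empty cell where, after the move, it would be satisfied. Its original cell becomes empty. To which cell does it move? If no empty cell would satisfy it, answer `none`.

(1,1)

Vacating (4,2). Empty cells in order:
  (1,1): 1/1 same-type → satisfied — stop here.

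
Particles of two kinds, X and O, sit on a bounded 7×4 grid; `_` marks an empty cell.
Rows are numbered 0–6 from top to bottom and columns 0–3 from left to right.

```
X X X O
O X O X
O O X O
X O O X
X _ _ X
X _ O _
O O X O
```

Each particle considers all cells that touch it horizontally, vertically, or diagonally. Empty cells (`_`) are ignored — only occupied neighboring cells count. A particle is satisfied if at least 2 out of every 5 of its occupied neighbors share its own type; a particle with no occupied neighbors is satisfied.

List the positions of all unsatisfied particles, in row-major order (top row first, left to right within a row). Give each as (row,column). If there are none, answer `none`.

(0,3), (1,2), (2,2), (3,0), (4,3), (5,0), (6,2)

Row 0: (0,0)X 2/3 satisfied · (0,1)X 3/5 satisfied · (0,2)X 3/5 satisfied · (0,3)O 1/3 not
Row 1: (1,0)O 2/5 satisfied · (1,1)X 4/8 satisfied · (1,2)O 3/8 not · (1,3)X 2/5 satisfied
Row 2: (2,0)O 3/5 satisfied · (2,1)O 5/8 satisfied · (2,2)X 3/8 not · (2,3)O 2/5 satisfied
Row 3: (3,0)X 1/4 not · (3,1)O 3/6 satisfied · (3,2)O 3/6 satisfied · (3,3)X 2/4 satisfied
Row 4: (4,0)X 2/3 satisfied · (4,3)X 1/3 not
Row 5: (5,0)X 1/3 not · (5,2)O 2/4 satisfied
Row 6: (6,0)O 1/2 satisfied · (6,1)O 2/4 satisfied · (6,2)X 0/3 not · (6,3)O 1/2 satisfied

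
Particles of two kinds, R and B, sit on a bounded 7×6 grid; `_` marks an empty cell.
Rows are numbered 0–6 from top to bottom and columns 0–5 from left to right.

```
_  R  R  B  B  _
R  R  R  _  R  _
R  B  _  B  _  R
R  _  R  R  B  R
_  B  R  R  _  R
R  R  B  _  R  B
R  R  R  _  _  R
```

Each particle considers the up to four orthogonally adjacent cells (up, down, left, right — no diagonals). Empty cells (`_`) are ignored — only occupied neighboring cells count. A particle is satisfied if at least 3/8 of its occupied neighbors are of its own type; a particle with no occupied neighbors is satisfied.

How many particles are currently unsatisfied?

Row 0: (0,1)R 2/2 satisfied · (0,2)R 2/3 satisfied · (0,3)B 1/2 satisfied · (0,4)B 1/2 satisfied
Row 1: (1,0)R 2/2 satisfied · (1,1)R 3/4 satisfied · (1,2)R 2/2 satisfied · (1,4)R 0/1 not
Row 2: (2,0)R 2/3 satisfied · (2,1)B 0/2 not · (2,3)B 0/1 not · (2,5)R 1/1 satisfied
Row 3: (3,0)R 1/1 satisfied · (3,2)R 2/2 satisfied · (3,3)R 2/4 satisfied · (3,4)B 0/2 not · (3,5)R 2/3 satisfied
Row 4: (4,1)B 0/2 not · (4,2)R 2/4 satisfied · (4,3)R 2/2 satisfied · (4,5)R 1/2 satisfied
Row 5: (5,0)R 2/2 satisfied · (5,1)R 2/4 satisfied · (5,2)B 0/3 not · (5,4)R 0/1 not · (5,5)B 0/3 not
Row 6: (6,0)R 2/2 satisfied · (6,1)R 3/3 satisfied · (6,2)R 1/2 satisfied · (6,5)R 0/1 not
Unsatisfied: (1,4), (2,1), (2,3), (3,4), (4,1), (5,2), (5,4), (5,5), (6,5) — 9 in total.

9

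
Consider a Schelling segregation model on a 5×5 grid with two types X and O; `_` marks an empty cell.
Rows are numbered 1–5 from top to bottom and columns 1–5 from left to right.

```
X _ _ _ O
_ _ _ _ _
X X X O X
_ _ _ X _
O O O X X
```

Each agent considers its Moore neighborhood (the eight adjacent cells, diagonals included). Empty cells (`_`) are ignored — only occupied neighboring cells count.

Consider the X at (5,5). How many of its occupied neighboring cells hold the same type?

Occupied neighbors of (5,5): (4,4)=X, (5,4)=X.
Same type (X): 2 of 2.

2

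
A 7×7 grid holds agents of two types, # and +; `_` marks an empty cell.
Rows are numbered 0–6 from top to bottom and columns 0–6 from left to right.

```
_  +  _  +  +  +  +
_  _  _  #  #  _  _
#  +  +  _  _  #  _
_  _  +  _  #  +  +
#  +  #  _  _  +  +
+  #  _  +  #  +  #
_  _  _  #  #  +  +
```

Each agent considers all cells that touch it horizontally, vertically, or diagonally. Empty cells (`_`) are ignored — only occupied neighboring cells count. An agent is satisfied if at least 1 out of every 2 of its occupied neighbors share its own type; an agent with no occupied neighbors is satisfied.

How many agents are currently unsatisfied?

14

Row 0: (0,1)+ 0/0 ok · (0,3)+ 1/3 unhappy · (0,4)+ 2/4 ok · (0,5)+ 2/3 ok · (0,6)+ 1/1 ok
Row 1: (1,3)# 1/4 unhappy · (1,4)# 2/5 unhappy
Row 2: (2,0)# 0/1 unhappy · (2,1)+ 2/3 ok · (2,2)+ 2/3 ok · (2,5)# 2/4 ok
Row 3: (3,2)+ 3/4 ok · (3,4)# 1/3 unhappy · (3,5)+ 3/5 ok · (3,6)+ 3/4 ok
Row 4: (4,0)# 1/3 unhappy · (4,1)+ 2/5 unhappy · (4,2)# 1/4 unhappy · (4,5)+ 4/7 ok · (4,6)+ 4/5 ok
Row 5: (5,0)+ 1/3 unhappy · (5,1)# 2/4 ok · (5,3)+ 0/4 unhappy · (5,4)# 2/6 unhappy · (5,5)+ 4/7 ok · (5,6)# 0/5 unhappy
Row 6: (6,3)# 2/3 ok · (6,4)# 2/5 unhappy · (6,5)+ 2/5 unhappy · (6,6)+ 2/3 ok
Unsatisfied: (0,3), (1,3), (1,4), (2,0), (3,4), (4,0), (4,1), (4,2), (5,0), (5,3), (5,4), (5,6), (6,4), (6,5) — 14 in total.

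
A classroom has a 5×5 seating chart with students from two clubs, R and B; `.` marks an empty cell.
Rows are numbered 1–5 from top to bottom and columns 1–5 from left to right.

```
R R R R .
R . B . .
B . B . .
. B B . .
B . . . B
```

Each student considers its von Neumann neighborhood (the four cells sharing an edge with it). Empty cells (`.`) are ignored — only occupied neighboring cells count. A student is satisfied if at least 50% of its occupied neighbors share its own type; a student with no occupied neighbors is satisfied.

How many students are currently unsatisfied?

1

Row 1: (1,1)R 2/2 satisfied · (1,2)R 2/2 satisfied · (1,3)R 2/3 satisfied · (1,4)R 1/1 satisfied
Row 2: (2,1)R 1/2 satisfied · (2,3)B 1/2 satisfied
Row 3: (3,1)B 0/1 not · (3,3)B 2/2 satisfied
Row 4: (4,2)B 1/1 satisfied · (4,3)B 2/2 satisfied
Row 5: (5,1)B 0/0 satisfied · (5,5)B 0/0 satisfied
Unsatisfied: (3,1) — 1 in total.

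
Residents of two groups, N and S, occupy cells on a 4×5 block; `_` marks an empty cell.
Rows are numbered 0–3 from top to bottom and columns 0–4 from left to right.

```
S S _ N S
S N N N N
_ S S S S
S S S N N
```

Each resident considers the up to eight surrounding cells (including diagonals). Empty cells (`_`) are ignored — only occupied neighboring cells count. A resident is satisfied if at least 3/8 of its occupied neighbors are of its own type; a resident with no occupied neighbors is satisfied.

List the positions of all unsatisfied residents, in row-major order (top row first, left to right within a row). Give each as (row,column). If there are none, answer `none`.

(0,4), (1,1), (2,4), (3,3), (3,4)

(0,0)S 2/3 ok
(0,1)S 2/4 ok
(0,3)N 3/4 ok
(0,4)S 0/3 unhappy
(1,0)S 3/4 ok
(1,1)N 1/6 unhappy
(1,2)N 3/7 ok
(1,3)N 3/7 ok
(1,4)N 2/5 ok
(2,1)S 5/7 ok
(2,2)S 4/8 ok
(2,3)S 3/8 ok
(2,4)S 1/5 unhappy
(3,0)S 2/2 ok
(3,1)S 4/4 ok
(3,2)S 4/5 ok
(3,3)N 1/5 unhappy
(3,4)N 1/3 unhappy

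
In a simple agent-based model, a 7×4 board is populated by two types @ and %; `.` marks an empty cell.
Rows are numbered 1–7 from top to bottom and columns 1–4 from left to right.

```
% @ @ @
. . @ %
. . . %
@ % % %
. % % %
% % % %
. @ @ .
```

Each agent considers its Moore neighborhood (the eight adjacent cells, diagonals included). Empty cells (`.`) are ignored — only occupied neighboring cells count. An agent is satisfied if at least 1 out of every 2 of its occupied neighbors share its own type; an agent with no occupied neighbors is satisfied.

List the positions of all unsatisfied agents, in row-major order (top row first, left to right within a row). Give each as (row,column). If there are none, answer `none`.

Row 1: (1,1)% 0/1 not · (1,2)@ 2/3 satisfied · (1,3)@ 3/4 satisfied · (1,4)@ 2/3 satisfied
Row 2: (2,3)@ 3/5 satisfied · (2,4)% 1/4 not
Row 3: (3,4)% 3/4 satisfied
Row 4: (4,1)@ 0/2 not · (4,2)% 3/4 satisfied · (4,3)% 6/6 satisfied · (4,4)% 4/4 satisfied
Row 5: (5,2)% 6/7 satisfied · (5,3)% 8/8 satisfied · (5,4)% 5/5 satisfied
Row 6: (6,1)% 2/3 satisfied · (6,2)% 4/6 satisfied · (6,3)% 5/7 satisfied · (6,4)% 3/4 satisfied
Row 7: (7,2)@ 1/4 not · (7,3)@ 1/4 not

(1,1), (2,4), (4,1), (7,2), (7,3)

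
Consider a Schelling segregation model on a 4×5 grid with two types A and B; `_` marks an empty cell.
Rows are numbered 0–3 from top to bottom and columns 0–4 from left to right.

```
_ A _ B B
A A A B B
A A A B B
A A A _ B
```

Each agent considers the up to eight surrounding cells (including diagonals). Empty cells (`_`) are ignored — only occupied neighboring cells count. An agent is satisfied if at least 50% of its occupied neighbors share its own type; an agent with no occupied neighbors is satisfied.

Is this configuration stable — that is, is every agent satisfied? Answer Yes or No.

Yes

(0,1)A 3/3 ok
(0,3)B 3/4 ok
(0,4)B 3/3 ok
(1,0)A 4/4 ok
(1,1)A 6/6 ok
(1,2)A 4/7 ok
(1,3)B 5/7 ok
(1,4)B 5/5 ok
(2,0)A 5/5 ok
(2,1)A 8/8 ok
(2,2)A 5/7 ok
(2,3)B 4/7 ok
(2,4)B 4/4 ok
(3,0)A 3/3 ok
(3,1)A 5/5 ok
(3,2)A 3/4 ok
(3,4)B 2/2 ok
All meet the threshold, so the configuration is stable.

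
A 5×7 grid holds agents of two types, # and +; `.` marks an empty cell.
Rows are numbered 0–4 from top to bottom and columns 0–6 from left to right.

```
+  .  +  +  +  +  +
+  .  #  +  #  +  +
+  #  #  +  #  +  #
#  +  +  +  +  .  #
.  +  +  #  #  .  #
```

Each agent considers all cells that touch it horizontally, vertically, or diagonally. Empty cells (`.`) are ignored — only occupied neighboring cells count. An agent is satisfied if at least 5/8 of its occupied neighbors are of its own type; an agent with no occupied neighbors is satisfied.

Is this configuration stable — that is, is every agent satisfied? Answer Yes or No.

No

(0,0)+ 1/1 ✓
(0,2)+ 2/3 ✓
(0,3)+ 3/5 ✗
(0,4)+ 4/5 ✓
(0,5)+ 4/5 ✓
(0,6)+ 3/3 ✓
(1,0)+ 2/3 ✓
(1,2)# 2/6 ✗
(1,3)+ 4/8 ✗
(1,4)# 1/8 ✗
(1,5)+ 5/8 ✓
(1,6)+ 4/5 ✓
(2,0)+ 2/4 ✗
(2,1)# 3/7 ✗
(2,2)# 2/7 ✗
(2,3)+ 4/8 ✗
(2,4)# 1/7 ✗
(2,5)+ 3/7 ✗
(2,6)# 1/4 ✗
(3,0)# 1/4 ✗
(3,1)+ 4/7 ✗
(3,2)+ 5/8 ✓
(3,3)+ 4/8 ✗
(3,4)+ 3/6 ✗
(3,6)# 2/3 ✓
(4,1)+ 3/4 ✓
(4,2)+ 4/5 ✓
(4,3)# 1/5 ✗
(4,4)# 1/3 ✗
(4,6)# 1/1 ✓
For instance (0,3) has only 3/5 same-type neighbors, below 5/8.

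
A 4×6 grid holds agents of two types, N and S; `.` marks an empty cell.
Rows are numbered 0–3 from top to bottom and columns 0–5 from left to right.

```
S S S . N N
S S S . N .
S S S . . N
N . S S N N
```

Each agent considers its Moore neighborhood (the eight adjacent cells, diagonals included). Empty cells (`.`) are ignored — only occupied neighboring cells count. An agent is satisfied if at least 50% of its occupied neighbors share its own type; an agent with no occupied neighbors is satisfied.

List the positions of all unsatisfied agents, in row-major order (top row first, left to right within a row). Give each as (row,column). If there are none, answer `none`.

(3,0)

(0,0)S 3/3 ok
(0,1)S 5/5 ok
(0,2)S 3/3 ok
(0,4)N 2/2 ok
(0,5)N 2/2 ok
(1,0)S 5/5 ok
(1,1)S 8/8 ok
(1,2)S 5/5 ok
(1,4)N 3/3 ok
(2,0)S 3/4 ok
(2,1)S 6/7 ok
(2,2)S 5/5 ok
(2,5)N 3/3 ok
(3,0)N 0/2 unhappy
(3,2)S 3/3 ok
(3,3)S 2/3 ok
(3,4)N 2/3 ok
(3,5)N 2/2 ok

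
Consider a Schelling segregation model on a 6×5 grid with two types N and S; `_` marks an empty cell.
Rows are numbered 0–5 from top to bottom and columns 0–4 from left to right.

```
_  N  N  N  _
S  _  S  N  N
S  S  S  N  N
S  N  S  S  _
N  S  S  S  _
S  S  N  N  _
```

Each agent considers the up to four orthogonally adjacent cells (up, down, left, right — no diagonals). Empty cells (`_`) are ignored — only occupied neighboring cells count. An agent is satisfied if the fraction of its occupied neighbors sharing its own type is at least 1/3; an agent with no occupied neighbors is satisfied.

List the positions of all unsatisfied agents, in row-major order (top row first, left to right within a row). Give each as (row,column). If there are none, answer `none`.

(3,1), (4,0)

Row 0: (0,1)N 1/1 ok · (0,2)N 2/3 ok · (0,3)N 2/2 ok
Row 1: (1,0)S 1/1 ok · (1,2)S 1/3 ok · (1,3)N 3/4 ok · (1,4)N 2/2 ok
Row 2: (2,0)S 3/3 ok · (2,1)S 2/3 ok · (2,2)S 3/4 ok · (2,3)N 2/4 ok · (2,4)N 2/2 ok
Row 3: (3,0)S 1/3 ok · (3,1)N 0/4 unhappy · (3,2)S 3/4 ok · (3,3)S 2/3 ok
Row 4: (4,0)N 0/3 unhappy · (4,1)S 2/4 ok · (4,2)S 3/4 ok · (4,3)S 2/3 ok
Row 5: (5,0)S 1/2 ok · (5,1)S 2/3 ok · (5,2)N 1/3 ok · (5,3)N 1/2 ok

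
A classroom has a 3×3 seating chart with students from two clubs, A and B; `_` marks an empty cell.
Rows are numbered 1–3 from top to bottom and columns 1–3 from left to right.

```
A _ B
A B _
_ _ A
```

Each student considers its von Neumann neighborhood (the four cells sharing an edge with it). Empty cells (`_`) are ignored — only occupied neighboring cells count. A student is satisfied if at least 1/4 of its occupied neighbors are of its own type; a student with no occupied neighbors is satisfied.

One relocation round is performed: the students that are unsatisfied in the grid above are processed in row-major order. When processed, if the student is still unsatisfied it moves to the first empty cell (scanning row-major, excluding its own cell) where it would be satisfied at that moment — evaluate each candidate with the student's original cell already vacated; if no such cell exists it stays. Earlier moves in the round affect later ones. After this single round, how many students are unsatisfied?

Initially unsatisfied (in order): (2,2).
  (2,2) → (1,2).
Resulting grid:
A B B
A _ _
_ _ A
All satisfied now.

0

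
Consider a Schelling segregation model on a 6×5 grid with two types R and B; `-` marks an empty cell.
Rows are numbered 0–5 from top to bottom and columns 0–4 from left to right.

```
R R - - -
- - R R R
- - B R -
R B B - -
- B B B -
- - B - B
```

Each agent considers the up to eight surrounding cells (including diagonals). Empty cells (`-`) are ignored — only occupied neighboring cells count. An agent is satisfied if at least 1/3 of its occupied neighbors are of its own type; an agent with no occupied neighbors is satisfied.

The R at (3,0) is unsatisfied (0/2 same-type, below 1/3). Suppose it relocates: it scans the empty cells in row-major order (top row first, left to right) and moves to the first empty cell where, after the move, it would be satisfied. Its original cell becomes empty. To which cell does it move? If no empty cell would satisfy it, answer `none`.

Vacating (3,0). Empty cells in order:
  (0,2): 3/3 same-type → satisfied — stop here.

(0,2)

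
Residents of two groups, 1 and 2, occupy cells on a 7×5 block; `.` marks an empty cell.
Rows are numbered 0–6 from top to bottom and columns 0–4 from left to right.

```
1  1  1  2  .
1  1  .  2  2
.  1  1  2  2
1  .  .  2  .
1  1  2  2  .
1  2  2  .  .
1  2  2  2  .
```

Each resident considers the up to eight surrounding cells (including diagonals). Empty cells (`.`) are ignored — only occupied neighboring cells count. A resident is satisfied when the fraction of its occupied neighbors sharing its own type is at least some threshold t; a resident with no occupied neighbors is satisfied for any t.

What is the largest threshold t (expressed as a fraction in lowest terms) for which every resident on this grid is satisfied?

(0,0)1 3/3
(0,1)1 4/4
(0,2)1 2/4
(0,3)2 2/3
(1,0)1 4/4
(1,1)1 6/6
(1,3)2 4/6
(1,4)2 4/4
(2,1)1 4/4
(2,2)1 2/5
(2,3)2 4/5
(2,4)2 4/4
(3,0)1 3/3
(3,3)2 4/5
(4,0)1 3/4
(4,1)1 3/6
(4,2)2 4/5
(4,3)2 3/3
(5,0)1 3/5
(5,1)2 4/8
(5,2)2 6/7
(6,0)1 1/3
(6,1)2 3/5
(6,2)2 4/4
(6,3)2 2/2
The smallest same-type fraction is 1/3 at (6,0), which reduces to 1/3. Any threshold above that leaves this resident unsatisfied.

1/3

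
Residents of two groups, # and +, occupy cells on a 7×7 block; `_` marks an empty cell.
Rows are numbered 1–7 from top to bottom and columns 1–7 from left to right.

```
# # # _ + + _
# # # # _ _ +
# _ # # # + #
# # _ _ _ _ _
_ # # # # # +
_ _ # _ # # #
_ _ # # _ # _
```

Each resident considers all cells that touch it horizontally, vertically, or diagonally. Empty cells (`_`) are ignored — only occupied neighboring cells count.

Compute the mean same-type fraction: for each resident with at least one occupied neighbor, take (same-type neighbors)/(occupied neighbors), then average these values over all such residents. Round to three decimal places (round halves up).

0.851

Row 1: (1,1)# 3/3 · (1,2)# 5/5 · (1,3)# 4/4 · (1,5)+ 1/2 · (1,6)+ 2/2
Row 2: (2,1)# 4/4 · (2,2)# 7/7 · (2,3)# 6/6 · (2,4)# 5/6 · (2,7)+ 2/3
Row 3: (3,1)# 4/4 · (3,3)# 5/5 · (3,4)# 4/4 · (3,5)# 2/3 · (3,6)+ 1/3 · (3,7)# 0/2
Row 4: (4,1)# 3/3 · (4,2)# 5/5
Row 5: (5,2)# 4/4 · (5,3)# 4/4 · (5,4)# 4/4 · (5,5)# 4/4 · (5,6)# 4/5 · (5,7)+ 0/3
Row 6: (6,3)# 5/5 · (6,5)# 6/6 · (6,6)# 5/6 · (6,7)# 3/4
Row 7: (7,3)# 2/2 · (7,4)# 3/3 · (7,6)# 3/3
Sum over 31 residents: 3/3 + 5/5 + 4/4 + 1/2 + 2/2 + 4/4 + 7/7 + 6/6 + 5/6 + 2/3 + 4/4 + 5/5 + 4/4 + 2/3 + 1/3 + 0/2 + 3/3 + 5/5 + 4/4 + 4/4 + 4/4 + 4/4 + 4/5 + 0/3 + 5/5 + 6/6 + 5/6 + 3/4 + 2/2 + 3/3 + 3/3 = 1583/60; mean = 1583/60 ÷ 31 = 1583/1860 = 0.851075… → 0.851.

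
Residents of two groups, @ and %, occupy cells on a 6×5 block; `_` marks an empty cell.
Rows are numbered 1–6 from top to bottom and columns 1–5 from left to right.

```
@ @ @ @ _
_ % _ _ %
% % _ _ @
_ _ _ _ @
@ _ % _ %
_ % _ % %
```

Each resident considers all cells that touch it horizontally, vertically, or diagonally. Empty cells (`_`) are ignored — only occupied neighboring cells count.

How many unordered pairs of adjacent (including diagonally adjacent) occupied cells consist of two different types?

7

Scan each occupied cell's neighbors to the right and below (and the two forward diagonals) so each pair is counted once.
From row 1: 4 unlike of 7 pairs (running 4/7).
From row 2: 1 unlike of 3 pairs (running 5/10).
From row 3: 0 unlike of 2 pairs (running 5/12).
From row 4: 1 unlike of 1 pairs (running 6/13).
From row 5: 1 unlike of 5 pairs (running 7/18).
From row 6: 0 unlike of 1 pairs (running 7/19).
Total adjacent occupied pairs: 19; unlike-type pairs: 7.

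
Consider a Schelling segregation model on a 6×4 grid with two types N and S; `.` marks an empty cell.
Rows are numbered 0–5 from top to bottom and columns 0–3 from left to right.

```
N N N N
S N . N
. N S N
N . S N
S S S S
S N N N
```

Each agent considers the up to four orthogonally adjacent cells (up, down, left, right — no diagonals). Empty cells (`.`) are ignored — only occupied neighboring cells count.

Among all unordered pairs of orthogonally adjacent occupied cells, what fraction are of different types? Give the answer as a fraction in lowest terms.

11/27

Scan each occupied cell's neighbors to the right and below so each pair is counted once.
From row 0: 1 unlike of 6 pairs (running 1/6).
From row 1: 1 unlike of 3 pairs (running 2/9).
From row 2: 2 unlike of 4 pairs (running 4/13).
From row 3: 3 unlike of 4 pairs (running 7/17).
From row 4: 3 unlike of 7 pairs (running 10/24).
From row 5: 1 unlike of 3 pairs (running 11/27).
Total adjacent occupied pairs: 27; unlike-type pairs: 11.
11/27 is already in lowest terms.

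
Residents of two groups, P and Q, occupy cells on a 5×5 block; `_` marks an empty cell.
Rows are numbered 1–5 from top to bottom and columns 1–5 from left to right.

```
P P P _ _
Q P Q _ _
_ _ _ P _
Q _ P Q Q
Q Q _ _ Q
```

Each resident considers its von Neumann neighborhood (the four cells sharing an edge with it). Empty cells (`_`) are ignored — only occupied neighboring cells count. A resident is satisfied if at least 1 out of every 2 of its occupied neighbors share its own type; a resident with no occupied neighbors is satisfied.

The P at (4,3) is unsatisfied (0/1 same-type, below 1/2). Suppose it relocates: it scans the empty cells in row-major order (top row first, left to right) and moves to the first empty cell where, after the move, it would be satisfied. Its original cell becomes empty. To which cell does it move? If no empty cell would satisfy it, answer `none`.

(1,4)

Vacating (4,3). Empty cells in order:
  (1,4): 1/1 same-type → satisfied — stop here.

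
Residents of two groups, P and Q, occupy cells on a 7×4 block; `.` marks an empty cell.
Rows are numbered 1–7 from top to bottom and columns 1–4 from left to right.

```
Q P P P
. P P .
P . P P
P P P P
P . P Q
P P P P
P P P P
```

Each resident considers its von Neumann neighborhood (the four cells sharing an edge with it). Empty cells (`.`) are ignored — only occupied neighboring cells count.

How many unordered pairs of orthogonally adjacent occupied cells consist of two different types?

4

Scan each occupied cell's neighbors to the right and below so each pair is counted once.
Row 1: Q(1,1)–P(1,2)≠ P(1,2)–P(1,3)= P(1,2)–P(2,2)= P(1,3)–P(1,4)= P(1,3)–P(2,3)=  → 1/5 unlike.
Row 2: P(2,2)–P(2,3)= P(2,3)–P(3,3)=  → 0/2 unlike.
Row 3: P(3,1)–P(4,1)= P(3,3)–P(3,4)= P(3,3)–P(4,3)= P(3,4)–P(4,4)=  → 0/4 unlike.
Row 4: P(4,1)–P(4,2)= P(4,1)–P(5,1)= P(4,2)–P(4,3)= P(4,3)–P(4,4)= P(4,3)–P(5,3)= P(4,4)–Q(5,4)≠  → 1/6 unlike.
Row 5: P(5,1)–P(6,1)= P(5,3)–Q(5,4)≠ P(5,3)–P(6,3)= Q(5,4)–P(6,4)≠  → 2/4 unlike.
Row 6: P(6,1)–P(6,2)= P(6,1)–P(7,1)= P(6,2)–P(6,3)= P(6,2)–P(7,2)= P(6,3)–P(6,4)= P(6,3)–P(7,3)= P(6,4)–P(7,4)=  → 0/7 unlike.
Row 7: P(7,1)–P(7,2)= P(7,2)–P(7,3)= P(7,3)–P(7,4)=  → 0/3 unlike.
Total adjacent occupied pairs: 31; unlike-type pairs: 4.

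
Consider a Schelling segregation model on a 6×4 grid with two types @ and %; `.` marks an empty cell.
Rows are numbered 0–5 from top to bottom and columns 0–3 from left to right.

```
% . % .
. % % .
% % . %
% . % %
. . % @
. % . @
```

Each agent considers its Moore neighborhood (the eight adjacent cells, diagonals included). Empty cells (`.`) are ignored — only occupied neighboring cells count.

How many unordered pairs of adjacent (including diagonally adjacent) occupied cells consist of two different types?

Scan each occupied cell's neighbors to the right and below (and the two forward diagonals) so each pair is counted once.
Row 0: %(0,0)–%(1,1)= %(0,2)–%(1,2)= %(0,2)–%(1,1)=  → 0/3 unlike.
Row 1: %(1,1)–%(1,2)= %(1,1)–%(2,1)= %(1,1)–%(2,0)= %(1,2)–%(2,3)= %(1,2)–%(2,1)=  → 0/5 unlike.
Row 2: %(2,0)–%(2,1)= %(2,0)–%(3,0)= %(2,1)–%(3,2)= %(2,1)–%(3,0)= %(2,3)–%(3,3)= %(2,3)–%(3,2)=  → 0/6 unlike.
Row 3: %(3,2)–%(3,3)= %(3,2)–%(4,2)= %(3,2)–@(4,3)≠ %(3,3)–@(4,3)≠ %(3,3)–%(4,2)=  → 2/5 unlike.
Row 4: %(4,2)–@(4,3)≠ %(4,2)–@(5,3)≠ %(4,2)–%(5,1)= @(4,3)–@(5,3)=  → 2/4 unlike.
Total adjacent occupied pairs: 23; unlike-type pairs: 4.

4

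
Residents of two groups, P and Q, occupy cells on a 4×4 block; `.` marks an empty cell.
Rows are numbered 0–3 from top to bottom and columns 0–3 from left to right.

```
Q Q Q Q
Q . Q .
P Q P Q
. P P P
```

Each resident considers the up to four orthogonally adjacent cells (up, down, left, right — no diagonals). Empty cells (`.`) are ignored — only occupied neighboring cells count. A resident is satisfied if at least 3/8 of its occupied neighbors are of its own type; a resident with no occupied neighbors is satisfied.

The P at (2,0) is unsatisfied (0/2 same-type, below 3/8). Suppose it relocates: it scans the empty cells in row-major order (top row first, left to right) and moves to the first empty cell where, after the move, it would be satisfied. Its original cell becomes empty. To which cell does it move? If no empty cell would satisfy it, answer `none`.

(3,0)

Vacating (2,0). Empty cells in order:
  (1,1): 0/4 same-type → still unsatisfied.
  (1,3): 0/3 same-type → still unsatisfied.
  (3,0): 1/1 same-type → satisfied — stop here.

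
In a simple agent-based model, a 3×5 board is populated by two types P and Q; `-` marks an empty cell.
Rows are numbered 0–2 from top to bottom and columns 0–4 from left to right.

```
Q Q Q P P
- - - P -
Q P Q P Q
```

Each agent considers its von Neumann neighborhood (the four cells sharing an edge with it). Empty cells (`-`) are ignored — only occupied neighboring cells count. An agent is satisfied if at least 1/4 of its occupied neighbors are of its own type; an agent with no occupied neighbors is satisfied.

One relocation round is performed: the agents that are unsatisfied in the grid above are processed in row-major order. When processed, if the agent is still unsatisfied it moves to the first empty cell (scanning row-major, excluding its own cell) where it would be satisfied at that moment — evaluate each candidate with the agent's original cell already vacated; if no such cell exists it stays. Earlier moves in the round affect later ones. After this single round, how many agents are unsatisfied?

Initially unsatisfied (in order): (2,0), (2,1), (2,2), (2,4).
  (2,0) → (1,0).
  (2,1) → (1,2).
  (2,2) → (1,1).
  (2,4) → (2,0).
Resulting grid:
Q Q Q P P
Q Q P P -
Q - - P -
All satisfied now.

0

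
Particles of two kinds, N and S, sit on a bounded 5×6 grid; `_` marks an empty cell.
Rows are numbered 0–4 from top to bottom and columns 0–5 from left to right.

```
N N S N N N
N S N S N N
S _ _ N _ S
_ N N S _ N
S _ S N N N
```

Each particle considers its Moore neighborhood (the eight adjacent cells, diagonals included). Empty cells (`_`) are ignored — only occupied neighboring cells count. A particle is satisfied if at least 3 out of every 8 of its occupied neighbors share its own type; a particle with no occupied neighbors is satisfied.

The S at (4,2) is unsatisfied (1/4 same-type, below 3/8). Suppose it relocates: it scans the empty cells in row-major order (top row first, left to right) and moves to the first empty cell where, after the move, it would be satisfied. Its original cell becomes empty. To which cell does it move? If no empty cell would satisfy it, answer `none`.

(2,2)

Vacating (4,2). Empty cells in order:
  (2,1): 2/6 same-type → still unsatisfied.
  (2,2): 3/7 same-type → satisfied — stop here.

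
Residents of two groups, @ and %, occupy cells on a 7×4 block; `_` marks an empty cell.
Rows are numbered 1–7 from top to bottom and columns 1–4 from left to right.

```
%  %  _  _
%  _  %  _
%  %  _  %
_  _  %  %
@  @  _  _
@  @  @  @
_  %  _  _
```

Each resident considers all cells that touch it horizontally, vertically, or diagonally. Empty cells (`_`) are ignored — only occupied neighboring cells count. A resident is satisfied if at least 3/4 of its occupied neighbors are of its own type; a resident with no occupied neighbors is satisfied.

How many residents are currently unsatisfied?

Row 1: (1,1)% 2/2 ok · (1,2)% 3/3 ok
Row 2: (2,1)% 4/4 ok · (2,3)% 3/3 ok
Row 3: (3,1)% 2/2 ok · (3,2)% 4/4 ok · (3,4)% 3/3 ok
Row 4: (4,3)% 3/4 ok · (4,4)% 2/2 ok
Row 5: (5,1)@ 3/3 ok · (5,2)@ 4/5 ok
Row 6: (6,1)@ 3/4 ok · (6,2)@ 4/5 ok · (6,3)@ 3/4 ok · (6,4)@ 1/1 ok
Row 7: (7,2)% 0/3 unhappy
Unsatisfied: (7,2) — 1 in total.

1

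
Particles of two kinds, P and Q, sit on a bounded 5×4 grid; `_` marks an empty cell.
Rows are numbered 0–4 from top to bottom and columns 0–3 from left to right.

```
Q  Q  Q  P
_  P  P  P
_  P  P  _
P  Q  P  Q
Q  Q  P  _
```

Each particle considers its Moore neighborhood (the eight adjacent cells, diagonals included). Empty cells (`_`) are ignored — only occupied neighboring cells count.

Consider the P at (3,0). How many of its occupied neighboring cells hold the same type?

1

Occupied neighbors of (3,0): (2,1)=P, (3,1)=Q, (4,0)=Q, (4,1)=Q.
Same type (P): 1 of 4.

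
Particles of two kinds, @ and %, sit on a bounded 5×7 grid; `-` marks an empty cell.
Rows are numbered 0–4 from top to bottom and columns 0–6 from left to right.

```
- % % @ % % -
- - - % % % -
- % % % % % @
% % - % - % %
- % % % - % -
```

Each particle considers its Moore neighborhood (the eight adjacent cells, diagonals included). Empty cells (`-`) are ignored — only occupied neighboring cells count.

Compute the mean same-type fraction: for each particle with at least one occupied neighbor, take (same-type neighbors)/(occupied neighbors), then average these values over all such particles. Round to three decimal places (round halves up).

0.844

Row 0: (0,1)% 1/1 · (0,2)% 2/3 · (0,3)@ 0/4 · (0,4)% 4/5 · (0,5)% 3/3
Row 1: (1,3)% 6/7 · (1,4)% 7/8 · (1,5)% 5/6
Row 2: (2,1)% 3/3 · (2,2)% 5/5 · (2,3)% 5/5 · (2,4)% 7/7 · (2,5)% 5/6 · (2,6)@ 0/4
Row 3: (3,0)% 3/3 · (3,1)% 5/5 · (3,3)% 5/5 · (3,5)% 4/5 · (3,6)% 3/4
Row 4: (4,1)% 3/3 · (4,2)% 4/4 · (4,3)% 2/2 · (4,5)% 2/2
Sum over 23 particles: 1/1 + 2/3 + 0/4 + 4/5 + 3/3 + 6/7 + 7/8 + 5/6 + 3/3 + 5/5 + 5/5 + 7/7 + 5/6 + 0/4 + 3/3 + 5/5 + 5/5 + 4/5 + 3/4 + 3/3 + 4/4 + 2/2 + 2/2 = 16309/840; mean = 16309/840 ÷ 23 = 16309/19320 = 0.844151… → 0.844.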